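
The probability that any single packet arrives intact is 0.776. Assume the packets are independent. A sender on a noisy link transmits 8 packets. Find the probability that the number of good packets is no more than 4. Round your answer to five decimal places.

0.08097

X ~ Binomial(8, 0.776); P(X ≤ 4) = Σ C(8,k) p^k (1−p)^(8−k) over k:
  k=0: C(8,0)·0.776^0·0.224^8 = 0.0000063
  k=1: C(8,1)·0.776^1·0.224^7 = 0.0001757
  k=2: C(8,2)·0.776^2·0.224^6 = 0.0021300
  k=3: C(8,3)·0.776^3·0.224^5 = 0.0147575
  k=4: C(8,4)·0.776^4·0.224^4 = 0.0639053
Total = 0.0809748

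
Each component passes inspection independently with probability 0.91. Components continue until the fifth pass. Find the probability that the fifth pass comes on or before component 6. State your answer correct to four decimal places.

Finishing within 6 components ⇔ at least 5 successes in the first 6. With X ~ Binomial(6, 0.91), P(Y ≤ 6) = 1 − P(X ≤ 4).
  k=0: C(6,0)·0.91^0·0.09^6 = 0.000001
  k=1: C(6,1)·0.91^1·0.09^5 = 0.000032
  k=2: C(6,2)·0.91^2·0.09^4 = 0.000815
  k=3: C(6,3)·0.91^3·0.09^3 = 0.010987
  k=4: C(6,4)·0.91^4·0.09^2 = 0.083319
1 − 0.095153 = 0.904847

0.9048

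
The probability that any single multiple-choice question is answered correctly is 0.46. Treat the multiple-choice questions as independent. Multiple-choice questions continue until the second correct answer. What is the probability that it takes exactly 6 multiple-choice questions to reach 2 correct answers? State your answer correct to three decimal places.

0.090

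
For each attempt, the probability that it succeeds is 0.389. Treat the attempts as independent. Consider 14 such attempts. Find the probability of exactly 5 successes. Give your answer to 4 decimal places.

0.2116

X ~ Binomial(n=14, p=0.389).
P(X=5) = C(14,5) · p^5 · (1−p)^9
= 2002 · 0.0089073 · 0.011868 = 0.211633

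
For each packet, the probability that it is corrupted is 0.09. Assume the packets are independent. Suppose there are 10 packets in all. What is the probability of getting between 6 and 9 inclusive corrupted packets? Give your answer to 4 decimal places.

0.0001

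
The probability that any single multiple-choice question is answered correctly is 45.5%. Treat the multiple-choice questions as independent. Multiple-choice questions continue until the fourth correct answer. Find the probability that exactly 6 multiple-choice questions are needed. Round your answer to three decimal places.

0.127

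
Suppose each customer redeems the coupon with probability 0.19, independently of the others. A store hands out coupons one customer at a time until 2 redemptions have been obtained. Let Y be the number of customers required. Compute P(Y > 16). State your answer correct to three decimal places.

Needing more than 16 customers ⇔ fewer than 2 successes in the first 16. With X ~ Binomial(16, 0.19), P(Y > 16) = P(X ≤ 1).
  k=0: C(16,0)·0.19^0·0.81^16 = 0.03434
  k=1: C(16,1)·0.19^1·0.81^15 = 0.12887
P(X ≤ 1) = 0.16321

0.163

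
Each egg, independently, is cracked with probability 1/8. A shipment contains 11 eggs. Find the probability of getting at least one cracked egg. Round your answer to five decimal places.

0.76981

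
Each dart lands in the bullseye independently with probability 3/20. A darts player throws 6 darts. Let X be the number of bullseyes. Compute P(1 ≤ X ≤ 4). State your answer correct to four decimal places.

0.6225

X ~ Binomial(6, 0.15); P(1 ≤ X ≤ 4) = Σ C(6,k) p^k (1−p)^(6−k) over k:
  k=1: C(6,1)·0.15^1·0.85^5 = 0.399335
  k=2: C(6,2)·0.15^2·0.85^4 = 0.176177
  k=3: C(6,3)·0.15^3·0.85^3 = 0.041453
  k=4: C(6,4)·0.15^4·0.85^2 = 0.005486
Total = 0.622452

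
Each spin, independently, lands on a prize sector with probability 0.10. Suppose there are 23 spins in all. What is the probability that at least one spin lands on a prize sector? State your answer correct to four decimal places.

0.9114

P(at least one) = 1 − P(none) = 1 − (1 − 0.10)^23
= 1 − 0.088629 = 0.911371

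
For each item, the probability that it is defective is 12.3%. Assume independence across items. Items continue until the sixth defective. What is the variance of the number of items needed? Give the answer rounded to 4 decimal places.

347.8088

Y = total items until the sixth success; negative binomial with r=6, p=0.123.
Var(Y) = r(1−p)/p² = 6·0.877 / 0.123² = 347.808844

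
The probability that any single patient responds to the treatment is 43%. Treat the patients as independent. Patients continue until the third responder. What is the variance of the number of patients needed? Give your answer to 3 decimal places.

9.248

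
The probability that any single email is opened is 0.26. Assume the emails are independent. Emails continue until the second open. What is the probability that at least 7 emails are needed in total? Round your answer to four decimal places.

0.5104

Needing more than 6 emails ⇔ fewer than 2 successes in the first 6. With X ~ Binomial(6, 0.26), P(Y > 6) = P(X ≤ 1).
  k=0: C(6,0)·0.26^0·0.74^6 = 0.164206
  k=1: C(6,1)·0.26^1·0.74^5 = 0.346165
P(X ≤ 1) = 0.510372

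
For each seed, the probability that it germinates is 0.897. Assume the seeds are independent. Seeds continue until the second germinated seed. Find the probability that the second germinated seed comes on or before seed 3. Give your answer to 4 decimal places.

Finishing within 3 seeds ⇔ at least 2 successes in the first 3. With X ~ Binomial(3, 0.897), P(Y ≤ 3) = 1 − P(X ≤ 1).
  k=0: C(3,0)·0.897^0·0.103^3 = 0.001093
  k=1: C(3,1)·0.897^1·0.103^2 = 0.028549
1 − 0.029642 = 0.970358

0.9704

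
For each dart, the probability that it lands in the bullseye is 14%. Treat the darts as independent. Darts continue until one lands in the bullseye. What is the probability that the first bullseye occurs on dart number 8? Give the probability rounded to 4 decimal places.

0.0487

Geometric (trials to first success), p = 0.14.
P(Y = 8) = (1−p)^7 · p = 0.34793 · 0.14 = 0.048710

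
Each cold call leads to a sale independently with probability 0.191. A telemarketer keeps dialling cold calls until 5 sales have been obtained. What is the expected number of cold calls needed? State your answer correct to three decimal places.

Y = total cold calls until the fifth success; negative binomial with r=5, p=0.191.
E[Y] = r / p = 5 / 0.191 = 26.17801

26.178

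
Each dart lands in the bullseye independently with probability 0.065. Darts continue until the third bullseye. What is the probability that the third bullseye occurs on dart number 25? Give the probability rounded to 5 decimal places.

Y = trial on which the third success occurs; negative binomial, r=3, p=0.065.
P(Y=25) = C(24,2) · p^3 · (1−p)^22
= 276 · 0.00027463 · 0.22796 = 0.0172784

0.01728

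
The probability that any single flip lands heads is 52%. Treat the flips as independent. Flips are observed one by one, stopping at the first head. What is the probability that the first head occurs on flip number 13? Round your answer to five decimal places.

Geometric (trials to first success), p = 0.52.
P(Y = 13) = (1−p)^12 · p = 0.00014959 · 0.52 = 0.0000778

0.00008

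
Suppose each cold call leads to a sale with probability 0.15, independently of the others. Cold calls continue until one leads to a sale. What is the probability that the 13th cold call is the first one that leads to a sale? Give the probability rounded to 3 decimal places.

Geometric (trials to first success), p = 0.15.
P(Y = 13) = (1−p)^12 · p = 0.14224 · 0.15 = 0.02134

0.021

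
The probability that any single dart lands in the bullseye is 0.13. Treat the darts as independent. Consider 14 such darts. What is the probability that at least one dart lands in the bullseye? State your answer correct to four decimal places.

P(at least one) = 1 − P(none) = 1 − (1 − 0.13)^14
= 1 − 0.142321 = 0.857679

0.8577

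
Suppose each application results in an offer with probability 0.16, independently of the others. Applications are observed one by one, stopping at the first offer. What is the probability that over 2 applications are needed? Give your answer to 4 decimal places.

Y = number of applications to the first success; geometric, p = 0.16.
P(Y > 2) = P(first 2 all fail) = (1−p)^2 = 0.705600

0.7056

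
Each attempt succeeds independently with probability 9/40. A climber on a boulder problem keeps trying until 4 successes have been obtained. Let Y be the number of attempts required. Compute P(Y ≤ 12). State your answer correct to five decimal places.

Finishing within 12 attempts ⇔ at least 4 successes in the first 12. With X ~ Binomial(12, 0.225), P(Y ≤ 12) = 1 − P(X ≤ 3).
  k=0: C(12,0)·0.225^0·0.775^12 = 0.0469484
  k=1: C(12,1)·0.225^1·0.775^11 = 0.1635620
  k=2: C(12,2)·0.225^2·0.775^10 = 0.2611716
  k=3: C(12,3)·0.225^3·0.775^9 = 0.2527467
1 − 0.7244288 = 0.2755712

0.27557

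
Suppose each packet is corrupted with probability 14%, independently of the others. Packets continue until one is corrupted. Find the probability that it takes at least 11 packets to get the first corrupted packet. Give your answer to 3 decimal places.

0.221

Y = number of packets to the first success; geometric, p = 0.14.
P(Y > 10) = P(first 10 all fail) = (1−p)^10 = 0.22130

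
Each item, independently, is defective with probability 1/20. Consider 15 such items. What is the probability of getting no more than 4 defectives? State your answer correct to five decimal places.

0.99939

X ~ Binomial(15, 0.05); P(X ≤ 4) = Σ C(15,k) p^k (1−p)^(15−k) over k:
  k=0: C(15,0)·0.05^0·0.95^15 = 0.4632912
  k=1: C(15,1)·0.05^1·0.95^14 = 0.3657562
  k=2: C(15,2)·0.05^2·0.95^13 = 0.1347523
  k=3: C(15,3)·0.05^3·0.95^12 = 0.0307330
  k=4: C(15,4)·0.05^4·0.95^11 = 0.0048526
Total = 0.9993853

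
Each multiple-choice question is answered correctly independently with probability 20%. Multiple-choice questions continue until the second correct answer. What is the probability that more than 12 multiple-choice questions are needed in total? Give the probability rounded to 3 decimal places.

0.275

Needing more than 12 multiple-choice questions ⇔ fewer than 2 successes in the first 12. With X ~ Binomial(12, 0.20), P(Y > 12) = P(X ≤ 1).
  k=0: C(12,0)·0.20^0·0.80^12 = 0.06872
  k=1: C(12,1)·0.20^1·0.80^11 = 0.20616
P(X ≤ 1) = 0.27488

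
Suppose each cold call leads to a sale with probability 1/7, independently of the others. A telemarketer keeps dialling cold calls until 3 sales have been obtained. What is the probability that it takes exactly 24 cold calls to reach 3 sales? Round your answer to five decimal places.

Y = trial on which the third success occurs; negative binomial, r=3, p=0.142857.
P(Y=24) = C(23,2) · p^3 · (1−p)^21
= 253 · 0.0029155 · 0.039275 = 0.0289697

0.02897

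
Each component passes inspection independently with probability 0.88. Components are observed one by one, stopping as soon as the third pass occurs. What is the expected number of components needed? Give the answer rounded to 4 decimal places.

Y = total components until the third success; negative binomial with r=3, p=0.88.
E[Y] = r / p = 3 / 0.88 = 3.409091

3.4091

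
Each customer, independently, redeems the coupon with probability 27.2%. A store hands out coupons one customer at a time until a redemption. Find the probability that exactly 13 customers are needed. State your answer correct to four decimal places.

Geometric (trials to first success), p = 0.272.
P(Y = 13) = (1−p)^12 · p = 0.02216 · 0.272 = 0.006028

0.0060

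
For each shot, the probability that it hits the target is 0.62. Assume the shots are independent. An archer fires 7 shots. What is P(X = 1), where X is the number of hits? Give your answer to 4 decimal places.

0.0131

X ~ Binomial(n=7, p=0.62).
P(X=1) = C(7,1) · p^1 · (1−p)^6
= 7 · 0.62 · 0.0030109 = 0.013067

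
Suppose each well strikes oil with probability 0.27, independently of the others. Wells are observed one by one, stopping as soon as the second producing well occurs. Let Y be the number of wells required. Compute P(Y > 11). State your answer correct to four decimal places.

Needing more than 11 wells ⇔ fewer than 2 successes in the first 11. With X ~ Binomial(11, 0.27), P(Y > 11) = P(X ≤ 1).
  k=0: C(11,0)·0.27^0·0.73^11 = 0.031373
  k=1: C(11,1)·0.27^1·0.73^10 = 0.127639
P(X ≤ 1) = 0.159012

0.1590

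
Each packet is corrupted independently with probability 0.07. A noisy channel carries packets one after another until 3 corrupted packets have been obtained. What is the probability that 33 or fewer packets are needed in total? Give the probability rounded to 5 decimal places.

0.40954

Finishing within 33 packets ⇔ at least 3 successes in the first 33. With X ~ Binomial(33, 0.07), P(Y ≤ 33) = 1 − P(X ≤ 2).
  k=0: C(33,0)·0.07^0·0.93^33 = 0.0911879
  k=1: C(33,1)·0.07^1·0.93^32 = 0.2264990
  k=2: C(33,2)·0.07^2·0.93^31 = 0.2727730
1 − 0.5904600 = 0.4095400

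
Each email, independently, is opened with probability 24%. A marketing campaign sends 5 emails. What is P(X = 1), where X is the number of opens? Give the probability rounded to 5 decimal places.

0.40035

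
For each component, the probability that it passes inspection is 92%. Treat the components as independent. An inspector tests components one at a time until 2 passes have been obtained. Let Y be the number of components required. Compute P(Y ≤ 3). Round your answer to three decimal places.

0.982

Finishing within 3 components ⇔ at least 2 successes in the first 3. With X ~ Binomial(3, 0.92), P(Y ≤ 3) = 1 − P(X ≤ 1).
  k=0: C(3,0)·0.92^0·0.08^3 = 0.00051
  k=1: C(3,1)·0.92^1·0.08^2 = 0.01766
1 − 0.01818 = 0.98182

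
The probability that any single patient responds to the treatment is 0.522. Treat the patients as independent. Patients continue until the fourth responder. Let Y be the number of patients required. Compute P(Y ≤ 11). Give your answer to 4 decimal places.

Finishing within 11 patients ⇔ at least 4 successes in the first 11. With X ~ Binomial(11, 0.522), P(Y ≤ 11) = 1 − P(X ≤ 3).
  k=0: C(11,0)·0.522^0·0.478^11 = 0.000298
  k=1: C(11,1)·0.522^1·0.478^10 = 0.003576
  k=2: C(11,2)·0.522^2·0.478^9 = 0.019523
  k=3: C(11,3)·0.522^3·0.478^8 = 0.063961
1 − 0.087358 = 0.912642

0.9126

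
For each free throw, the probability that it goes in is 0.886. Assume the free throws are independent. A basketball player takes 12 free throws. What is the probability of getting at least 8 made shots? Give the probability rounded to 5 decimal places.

X ~ Binomial(12, 0.886); P(X ≥ 8) = Σ C(12,k) p^k (1−p)^(12−k) over k:
  k=8: C(12,8)·0.886^8·0.114^4 = 0.0317464
  k=9: C(12,9)·0.886^9·0.114^3 = 0.1096581
  k=10: C(12,10)·0.886^10·0.114^2 = 0.2556765
  k=11: C(12,11)·0.886^11·0.114^1 = 0.3612909
  k=12: C(12,12)·0.886^12·0.114^0 = 0.2339940
Total = 0.9923659

0.99237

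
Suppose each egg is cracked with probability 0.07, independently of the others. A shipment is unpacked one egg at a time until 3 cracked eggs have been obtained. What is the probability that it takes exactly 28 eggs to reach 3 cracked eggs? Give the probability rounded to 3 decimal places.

Y = trial on which the third success occurs; negative binomial, r=3, p=0.07.
P(Y=28) = C(27,2) · p^3 · (1−p)^25
= 351 · 0.000343 · 0.16296 = 0.01962

0.020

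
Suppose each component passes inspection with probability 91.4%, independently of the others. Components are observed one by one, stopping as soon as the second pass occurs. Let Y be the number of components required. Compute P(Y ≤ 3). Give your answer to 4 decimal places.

0.9791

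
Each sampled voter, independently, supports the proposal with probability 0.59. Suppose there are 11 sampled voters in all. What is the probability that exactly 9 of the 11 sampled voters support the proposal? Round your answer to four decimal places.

0.0801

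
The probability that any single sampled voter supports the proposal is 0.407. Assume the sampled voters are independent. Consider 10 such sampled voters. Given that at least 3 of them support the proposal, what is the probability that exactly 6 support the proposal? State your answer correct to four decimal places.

X ~ Binomial(10, 0.407). Want P(X=6 | X≥3) = P(X=6) / P(X≥3).
P(X=6) = C(10,6)·0.407^6·0.593^4 = 0.118033
P(X≥3) = 1 − 0.005377 − 0.036905 − 0.113983 = 0.843735
Ratio = 0.118033 / 0.843735 = 0.139894

0.1399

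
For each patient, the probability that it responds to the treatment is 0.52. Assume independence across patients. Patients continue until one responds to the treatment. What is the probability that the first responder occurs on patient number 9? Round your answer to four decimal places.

0.0015

Geometric (trials to first success), p = 0.52.
P(Y = 9) = (1−p)^8 · p = 0.0028179 · 0.52 = 0.001465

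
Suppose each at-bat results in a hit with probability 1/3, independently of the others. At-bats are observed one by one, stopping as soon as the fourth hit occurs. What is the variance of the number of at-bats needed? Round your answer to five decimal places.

24.00000

Y = total at-bats until the fourth success; negative binomial with r=4, p=0.333333.
Var(Y) = r(1−p)/p² = 4·0.666667 / 0.333333² = 24.0000000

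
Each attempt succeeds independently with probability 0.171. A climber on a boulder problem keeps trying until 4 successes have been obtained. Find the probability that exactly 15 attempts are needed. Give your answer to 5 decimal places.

0.03955

Y = trial on which the fourth success occurs; negative binomial, r=4, p=0.171.
P(Y=15) = C(14,3) · p^4 · (1−p)^11
= 364 · 0.00085504 · 0.12709 = 0.0395536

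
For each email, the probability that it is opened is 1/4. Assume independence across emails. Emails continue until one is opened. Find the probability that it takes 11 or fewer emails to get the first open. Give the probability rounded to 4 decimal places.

Y = number of emails to the first success; geometric, p = 0.25.
P(Y ≤ 11) = 1 − (1−p)^11 = 1 − 0.042235 = 0.957765

0.9578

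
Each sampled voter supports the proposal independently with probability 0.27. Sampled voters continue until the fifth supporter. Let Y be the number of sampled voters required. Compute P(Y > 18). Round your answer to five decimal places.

0.44065

Needing more than 18 sampled voters ⇔ fewer than 5 successes in the first 18. With X ~ Binomial(18, 0.27), P(Y > 18) = P(X ≤ 4).
  k=0: C(18,0)·0.27^0·0.73^18 = 0.0034659
  k=1: C(18,1)·0.27^1·0.73^17 = 0.0230741
  k=2: C(18,2)·0.27^2·0.73^16 = 0.0725412
  k=3: C(18,3)·0.27^3·0.73^15 = 0.1430950
  k=4: C(18,4)·0.27^4·0.73^14 = 0.1984708
P(X ≤ 4) = 0.4406469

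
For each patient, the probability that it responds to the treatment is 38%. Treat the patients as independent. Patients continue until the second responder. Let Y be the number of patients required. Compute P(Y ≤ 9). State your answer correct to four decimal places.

Finishing within 9 patients ⇔ at least 2 successes in the first 9. With X ~ Binomial(9, 0.38), P(Y ≤ 9) = 1 − P(X ≤ 1).
  k=0: C(9,0)·0.38^0·0.62^9 = 0.013537
  k=1: C(9,1)·0.38^1·0.62^8 = 0.074672
1 − 0.088209 = 0.911791

0.9118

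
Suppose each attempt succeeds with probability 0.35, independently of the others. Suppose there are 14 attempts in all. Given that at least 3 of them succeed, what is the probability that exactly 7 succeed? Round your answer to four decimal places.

0.1182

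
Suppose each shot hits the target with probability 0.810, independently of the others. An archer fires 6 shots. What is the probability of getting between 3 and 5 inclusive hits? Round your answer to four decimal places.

0.7035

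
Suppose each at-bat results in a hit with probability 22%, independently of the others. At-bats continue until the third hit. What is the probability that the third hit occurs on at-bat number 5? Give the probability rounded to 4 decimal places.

Y = trial on which the third success occurs; negative binomial, r=3, p=0.22.
P(Y=5) = C(4,2) · p^3 · (1−p)^2
= 6 · 0.010648 · 0.6084 = 0.038869

0.0389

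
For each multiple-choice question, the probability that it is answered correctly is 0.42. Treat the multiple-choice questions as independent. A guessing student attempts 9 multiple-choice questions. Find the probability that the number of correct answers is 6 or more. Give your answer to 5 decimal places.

0.12334

X ~ Binomial(9, 0.42); P(X ≥ 6) = Σ C(9,k) p^k (1−p)^(9−k) over k:
  k=6: C(9,6)·0.42^6·0.58^3 = 0.0899620
  k=7: C(9,7)·0.42^7·0.58^2 = 0.0279192
  k=8: C(9,8)·0.42^8·0.58^1 = 0.0050543
  k=9: C(9,9)·0.42^9·0.58^0 = 0.0004067
Total = 0.1233422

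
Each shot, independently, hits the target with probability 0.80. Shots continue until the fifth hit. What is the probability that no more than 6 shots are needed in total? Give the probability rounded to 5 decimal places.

Finishing within 6 shots ⇔ at least 5 successes in the first 6. With X ~ Binomial(6, 0.80), P(Y ≤ 6) = 1 − P(X ≤ 4).
  k=0: C(6,0)·0.80^0·0.20^6 = 0.0000640
  k=1: C(6,1)·0.80^1·0.20^5 = 0.0015360
  k=2: C(6,2)·0.80^2·0.20^4 = 0.0153600
  k=3: C(6,3)·0.80^3·0.20^3 = 0.0819200
  k=4: C(6,4)·0.80^4·0.20^2 = 0.2457600
1 − 0.3446400 = 0.6553600

0.65536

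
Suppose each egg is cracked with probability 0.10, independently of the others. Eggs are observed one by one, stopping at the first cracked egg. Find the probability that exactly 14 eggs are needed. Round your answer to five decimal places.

0.02542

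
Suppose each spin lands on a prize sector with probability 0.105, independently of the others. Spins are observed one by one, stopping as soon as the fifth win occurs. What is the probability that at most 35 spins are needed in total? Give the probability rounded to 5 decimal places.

Finishing within 35 spins ⇔ at least 5 successes in the first 35. With X ~ Binomial(35, 0.105), P(Y ≤ 35) = 1 − P(X ≤ 4).
  k=0: C(35,0)·0.105^0·0.895^35 = 0.0205971
  k=1: C(35,1)·0.105^1·0.895^34 = 0.0845747
  k=2: C(35,2)·0.105^2·0.895^33 = 0.1686769
  k=3: C(35,3)·0.105^3·0.895^32 = 0.2176781
  k=4: C(35,4)·0.105^4·0.895^31 = 0.2043012
1 − 0.6958280 = 0.3041720

0.30417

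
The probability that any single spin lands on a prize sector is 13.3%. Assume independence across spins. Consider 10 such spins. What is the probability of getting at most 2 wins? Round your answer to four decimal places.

X ~ Binomial(10, 0.133); P(X ≤ 2) = Σ C(10,k) p^k (1−p)^(10−k) over k:
  k=0: C(10,0)·0.133^0·0.867^10 = 0.239989
  k=1: C(10,1)·0.133^1·0.867^9 = 0.368149
  k=2: C(10,2)·0.133^2·0.867^8 = 0.254137
Total = 0.862275

0.8623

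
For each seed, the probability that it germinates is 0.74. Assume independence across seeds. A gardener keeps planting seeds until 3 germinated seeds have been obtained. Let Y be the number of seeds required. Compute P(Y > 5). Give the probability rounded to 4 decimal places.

0.1143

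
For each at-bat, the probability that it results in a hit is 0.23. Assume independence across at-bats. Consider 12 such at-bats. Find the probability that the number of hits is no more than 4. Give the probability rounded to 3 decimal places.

0.881

X ~ Binomial(12, 0.23); P(X ≤ 4) = Σ C(12,k) p^k (1−p)^(12−k) over k:
  k=0: C(12,0)·0.23^0·0.77^12 = 0.04344
  k=1: C(12,1)·0.23^1·0.77^11 = 0.15571
  k=2: C(12,2)·0.23^2·0.77^10 = 0.25580
  k=3: C(12,3)·0.23^3·0.77^9 = 0.25470
  k=4: C(12,4)·0.23^4·0.77^8 = 0.17118
Total = 0.88082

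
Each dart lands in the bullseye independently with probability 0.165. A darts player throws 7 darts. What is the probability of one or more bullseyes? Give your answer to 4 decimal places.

0.7170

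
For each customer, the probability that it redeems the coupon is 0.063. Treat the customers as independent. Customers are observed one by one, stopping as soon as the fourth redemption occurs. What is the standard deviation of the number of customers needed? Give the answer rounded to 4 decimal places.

30.7298

Y = total customers until the fourth success; negative binomial with r=4, p=0.063.
SD(Y) = √[r(1−p)/p²] = √(944.318468) = 30.729765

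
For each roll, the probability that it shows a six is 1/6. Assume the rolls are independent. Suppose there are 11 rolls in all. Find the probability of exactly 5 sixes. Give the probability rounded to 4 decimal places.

0.0199

X ~ Binomial(n=11, p=0.166667).
P(X=5) = C(11,5) · p^5 · (1−p)^6
= 462 · 0.0001286 · 0.3349 = 0.019897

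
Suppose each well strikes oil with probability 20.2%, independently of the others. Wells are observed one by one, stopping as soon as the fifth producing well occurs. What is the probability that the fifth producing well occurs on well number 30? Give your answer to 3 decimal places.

Y = trial on which the fifth success occurs; negative binomial, r=5, p=0.202.
P(Y=30) = C(29,4) · p^5 · (1−p)^25
= 23751 · 0.00033632 · 0.0035487 = 0.02835

0.028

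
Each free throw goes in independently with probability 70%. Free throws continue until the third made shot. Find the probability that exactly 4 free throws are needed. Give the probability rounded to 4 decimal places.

0.3087

Y = trial on which the third success occurs; negative binomial, r=3, p=0.70.
P(Y=4) = C(3,2) · p^3 · (1−p)^1
= 3 · 0.343 · 0.3 = 0.308700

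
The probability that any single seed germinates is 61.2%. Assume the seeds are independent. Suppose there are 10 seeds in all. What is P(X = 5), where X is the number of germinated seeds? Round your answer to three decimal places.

0.190

X ~ Binomial(n=10, p=0.612).
P(X=5) = C(10,5) · p^5 · (1−p)^5
= 252 · 0.085853 · 0.0087934 = 0.19025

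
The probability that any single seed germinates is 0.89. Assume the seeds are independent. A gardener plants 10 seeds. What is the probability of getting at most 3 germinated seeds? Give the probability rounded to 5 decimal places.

0.00002

X ~ Binomial(10, 0.89); P(X ≤ 3) = Σ C(10,k) p^k (1−p)^(10−k) over k:
  k=0: C(10,0)·0.89^0·0.11^10 = 0.0000000
  k=1: C(10,1)·0.89^1·0.11^9 = 0.0000000
  k=2: C(10,2)·0.89^2·0.11^8 = 0.0000008
  k=3: C(10,3)·0.89^3·0.11^7 = 0.0000165
Total = 0.0000173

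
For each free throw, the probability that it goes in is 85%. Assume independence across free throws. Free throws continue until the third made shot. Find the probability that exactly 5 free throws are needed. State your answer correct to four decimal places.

Y = trial on which the third success occurs; negative binomial, r=3, p=0.85.
P(Y=5) = C(4,2) · p^3 · (1−p)^2
= 6 · 0.61413 · 0.0225 = 0.082907

0.0829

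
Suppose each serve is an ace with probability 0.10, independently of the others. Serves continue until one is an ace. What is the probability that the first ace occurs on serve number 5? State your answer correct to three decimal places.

Geometric (trials to first success), p = 0.10.
P(Y = 5) = (1−p)^4 · p = 0.6561 · 0.10 = 0.06561

0.066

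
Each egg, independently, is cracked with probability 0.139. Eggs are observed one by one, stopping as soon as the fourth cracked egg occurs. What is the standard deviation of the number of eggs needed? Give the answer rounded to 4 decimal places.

Y = total eggs until the fourth success; negative binomial with r=4, p=0.139.
SD(Y) = √[r(1−p)/p²] = √(178.251643) = 13.351091

13.3511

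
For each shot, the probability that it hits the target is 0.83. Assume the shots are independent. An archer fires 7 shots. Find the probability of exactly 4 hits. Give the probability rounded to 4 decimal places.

0.0816

X ~ Binomial(n=7, p=0.83).
P(X=4) = C(7,4) · p^4 · (1−p)^3
= 35 · 0.47458 · 0.004913 = 0.081607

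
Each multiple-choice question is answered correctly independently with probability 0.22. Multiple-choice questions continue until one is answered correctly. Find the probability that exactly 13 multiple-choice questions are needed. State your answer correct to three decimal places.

Geometric (trials to first success), p = 0.22.
P(Y = 13) = (1−p)^12 · p = 0.050715 · 0.22 = 0.01116

0.011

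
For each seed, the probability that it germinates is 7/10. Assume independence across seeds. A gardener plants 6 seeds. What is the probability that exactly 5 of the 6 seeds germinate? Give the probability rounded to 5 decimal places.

0.30253

X ~ Binomial(n=6, p=0.70).
P(X=5) = C(6,5) · p^5 · (1−p)^1
= 6 · 0.16807 · 0.3 = 0.3025260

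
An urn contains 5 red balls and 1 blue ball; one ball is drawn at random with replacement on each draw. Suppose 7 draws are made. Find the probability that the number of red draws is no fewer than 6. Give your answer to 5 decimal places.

X ~ Binomial(7, 0.833333); P(X ≥ 6) = Σ C(7,k) p^k (1−p)^(7−k) over k:
  k=6: C(7,6)·0.833333^6·0.166667^1 = 0.3907143
  k=7: C(7,7)·0.833333^7·0.166667^0 = 0.2790816
Total = 0.6697960

0.66980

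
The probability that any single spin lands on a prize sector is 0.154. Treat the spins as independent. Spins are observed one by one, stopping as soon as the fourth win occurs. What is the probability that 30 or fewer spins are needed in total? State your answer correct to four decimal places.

0.6995

Finishing within 30 spins ⇔ at least 4 successes in the first 30. With X ~ Binomial(30, 0.154), P(Y ≤ 30) = 1 − P(X ≤ 3).
  k=0: C(30,0)·0.154^0·0.846^30 = 0.006624
  k=1: C(30,1)·0.154^1·0.846^29 = 0.036173
  k=2: C(30,2)·0.154^2·0.846^28 = 0.095477
  k=3: C(30,3)·0.154^3·0.846^27 = 0.162214
1 − 0.300488 = 0.699512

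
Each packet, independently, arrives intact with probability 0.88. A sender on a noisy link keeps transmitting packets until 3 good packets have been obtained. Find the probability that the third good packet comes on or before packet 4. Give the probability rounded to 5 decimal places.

Finishing within 4 packets ⇔ at least 3 successes in the first 4. With X ~ Binomial(4, 0.88), P(Y ≤ 4) = 1 − P(X ≤ 2).
  k=0: C(4,0)·0.88^0·0.12^4 = 0.0002074
  k=1: C(4,1)·0.88^1·0.12^3 = 0.0060826
  k=2: C(4,2)·0.88^2·0.12^2 = 0.0669082
1 − 0.0731981 = 0.9268019

0.92680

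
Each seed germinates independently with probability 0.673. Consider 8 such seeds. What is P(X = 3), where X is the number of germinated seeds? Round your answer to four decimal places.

X ~ Binomial(n=8, p=0.673).
P(X=3) = C(8,3) · p^3 · (1−p)^5
= 56 · 0.30482 · 0.0037389 = 0.063822

0.0638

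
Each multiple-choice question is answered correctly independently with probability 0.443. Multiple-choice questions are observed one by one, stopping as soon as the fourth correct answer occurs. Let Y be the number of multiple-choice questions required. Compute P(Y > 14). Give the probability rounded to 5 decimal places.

0.06995

Needing more than 14 multiple-choice questions ⇔ fewer than 4 successes in the first 14. With X ~ Binomial(14, 0.443), P(Y > 14) = P(X ≤ 3).
  k=0: C(14,0)·0.443^0·0.557^14 = 0.0002767
  k=1: C(14,1)·0.443^1·0.557^13 = 0.0030807
  k=2: C(14,2)·0.443^2·0.557^12 = 0.0159262
  k=3: C(14,3)·0.443^3·0.557^11 = 0.0506664
P(X ≤ 3) = 0.0699499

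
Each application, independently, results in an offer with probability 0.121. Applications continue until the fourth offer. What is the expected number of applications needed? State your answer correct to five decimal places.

33.05785

Y = total applications until the fourth success; negative binomial with r=4, p=0.121.
E[Y] = r / p = 4 / 0.121 = 33.0578512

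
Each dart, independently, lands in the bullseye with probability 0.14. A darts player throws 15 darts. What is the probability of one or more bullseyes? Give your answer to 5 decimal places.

0.89589

P(at least one) = 1 − P(none) = 1 − (1 − 0.14)^15
= 1 − 0.1041062 = 0.8958938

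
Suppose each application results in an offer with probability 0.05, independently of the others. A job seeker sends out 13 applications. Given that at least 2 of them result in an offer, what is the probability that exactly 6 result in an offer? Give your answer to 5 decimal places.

X ~ Binomial(13, 0.05). Want P(X=6 | X≥2) = P(X=6) / P(X≥2).
P(X=6) = C(13,6)·0.05^6·0.95^7 = 0.0000187
P(X≥2) = 1 − 0.5133421 − 0.3512341 = 0.1354239
Ratio = 0.0000187 / 0.1354239 = 0.0001383

0.00014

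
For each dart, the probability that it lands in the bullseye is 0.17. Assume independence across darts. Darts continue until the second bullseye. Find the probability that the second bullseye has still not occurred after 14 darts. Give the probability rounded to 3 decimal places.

Needing more than 14 darts ⇔ fewer than 2 successes in the first 14. With X ~ Binomial(14, 0.17), P(Y > 14) = P(X ≤ 1).
  k=0: C(14,0)·0.17^0·0.83^14 = 0.07364
  k=1: C(14,1)·0.17^1·0.83^13 = 0.21115
P(X ≤ 1) = 0.28479

0.285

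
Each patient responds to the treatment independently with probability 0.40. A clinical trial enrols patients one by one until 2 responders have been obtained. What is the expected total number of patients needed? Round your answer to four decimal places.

Y = total patients until the second success; negative binomial with r=2, p=0.40.
E[Y] = r / p = 2 / 0.40 = 5.000000

5.0000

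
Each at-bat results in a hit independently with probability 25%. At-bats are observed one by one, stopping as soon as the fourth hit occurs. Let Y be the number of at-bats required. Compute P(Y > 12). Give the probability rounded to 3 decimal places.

Needing more than 12 at-bats ⇔ fewer than 4 successes in the first 12. With X ~ Binomial(12, 0.25), P(Y > 12) = P(X ≤ 3).
  k=0: C(12,0)·0.25^0·0.75^12 = 0.03168
  k=1: C(12,1)·0.25^1·0.75^11 = 0.12671
  k=2: C(12,2)·0.25^2·0.75^10 = 0.23229
  k=3: C(12,3)·0.25^3·0.75^9 = 0.25810
P(X ≤ 3) = 0.64878

0.649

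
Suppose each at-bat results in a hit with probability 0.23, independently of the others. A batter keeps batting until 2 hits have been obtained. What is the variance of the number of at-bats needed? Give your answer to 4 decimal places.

29.1115

Y = total at-bats until the second success; negative binomial with r=2, p=0.23.
Var(Y) = r(1−p)/p² = 2·0.77 / 0.23² = 29.111531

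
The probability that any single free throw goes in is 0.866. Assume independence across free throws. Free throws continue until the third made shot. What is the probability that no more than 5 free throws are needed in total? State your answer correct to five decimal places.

0.98052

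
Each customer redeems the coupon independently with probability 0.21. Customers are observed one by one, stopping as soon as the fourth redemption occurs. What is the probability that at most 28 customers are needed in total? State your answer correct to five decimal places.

Finishing within 28 customers ⇔ at least 4 successes in the first 28. With X ~ Binomial(28, 0.21), P(Y ≤ 28) = 1 − P(X ≤ 3).
  k=0: C(28,0)·0.21^0·0.79^28 = 0.0013601
  k=1: C(28,1)·0.21^1·0.79^27 = 0.0101230
  k=2: C(28,2)·0.21^2·0.79^26 = 0.0363274
  k=3: C(28,3)·0.21^3·0.79^25 = 0.0836911
1 − 0.1315015 = 0.8684985

0.86850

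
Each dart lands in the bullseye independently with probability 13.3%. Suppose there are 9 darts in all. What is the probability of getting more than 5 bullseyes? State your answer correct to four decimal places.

0.0003

X ~ Binomial(9, 0.133); P(X ≥ 6) = Σ C(9,k) p^k (1−p)^(9−k) over k:
  k=6: C(9,6)·0.133^6·0.867^3 = 0.000303
  k=7: C(9,7)·0.133^7·0.867^2 = 0.000020
  k=8: C(9,8)·0.133^8·0.867^1 = 0.000001
  k=9: C(9,9)·0.133^9·0.867^0 = 0.000000
Total = 0.000324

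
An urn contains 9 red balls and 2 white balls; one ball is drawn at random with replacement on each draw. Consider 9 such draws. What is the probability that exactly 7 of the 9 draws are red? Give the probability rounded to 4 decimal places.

0.2921

X ~ Binomial(n=9, p=0.818182).
P(X=7) = C(9,7) · p^7 · (1−p)^2
= 36 · 0.24544 · 0.033058 = 0.292096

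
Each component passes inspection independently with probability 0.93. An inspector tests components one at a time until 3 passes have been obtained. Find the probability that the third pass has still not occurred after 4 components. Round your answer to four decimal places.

0.0267

Needing more than 4 components ⇔ fewer than 3 successes in the first 4. With X ~ Binomial(4, 0.93), P(Y > 4) = P(X ≤ 2).
  k=0: C(4,0)·0.93^0·0.07^4 = 0.000024
  k=1: C(4,1)·0.93^1·0.07^3 = 0.001276
  k=2: C(4,2)·0.93^2·0.07^2 = 0.025428
P(X ≤ 2) = 0.026728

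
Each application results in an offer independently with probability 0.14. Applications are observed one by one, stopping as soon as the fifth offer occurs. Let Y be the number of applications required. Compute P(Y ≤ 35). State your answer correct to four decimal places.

Finishing within 35 applications ⇔ at least 5 successes in the first 35. With X ~ Binomial(35, 0.14), P(Y ≤ 35) = 1 − P(X ≤ 4).
  k=0: C(35,0)·0.14^0·0.86^35 = 0.005099
  k=1: C(35,1)·0.14^1·0.86^34 = 0.029050
  k=2: C(35,2)·0.14^2·0.86^33 = 0.080394
  k=3: C(35,3)·0.14^3·0.86^32 = 0.143961
  k=4: C(35,4)·0.14^4·0.86^31 = 0.187484
1 − 0.445987 = 0.554013

0.5540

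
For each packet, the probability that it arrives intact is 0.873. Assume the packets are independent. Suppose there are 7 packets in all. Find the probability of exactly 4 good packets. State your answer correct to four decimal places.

0.0416

X ~ Binomial(n=7, p=0.873).
P(X=4) = C(7,4) · p^4 · (1−p)^3
= 35 · 0.58084 · 0.0020484 = 0.041642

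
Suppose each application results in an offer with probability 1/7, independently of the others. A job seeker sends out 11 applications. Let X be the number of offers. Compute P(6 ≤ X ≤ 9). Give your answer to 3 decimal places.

X ~ Binomial(11, 0.142857); P(6 ≤ X ≤ 9) = Σ C(11,k) p^k (1−p)^(11−k) over k:
  k=6: C(11,6)·0.142857^6·0.857143^5 = 0.00182
  k=7: C(11,7)·0.142857^7·0.857143^4 = 0.00022
  k=8: C(11,8)·0.142857^8·0.857143^3 = 0.00002
  k=9: C(11,9)·0.142857^9·0.857143^2 = 0.00000
Total = 0.00205

0.002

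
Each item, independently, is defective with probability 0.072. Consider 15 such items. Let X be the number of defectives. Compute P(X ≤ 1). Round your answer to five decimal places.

0.70540

X ~ Binomial(15, 0.072); P(X ≤ 1) = Σ C(15,k) p^k (1−p)^(15−k) over k:
  k=0: C(15,0)·0.072^0·0.928^15 = 0.3260015
  k=1: C(15,1)·0.072^1·0.928^14 = 0.3793983
Total = 0.7053999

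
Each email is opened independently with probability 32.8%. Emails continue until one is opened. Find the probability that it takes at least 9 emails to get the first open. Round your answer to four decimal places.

0.0416

Y = number of emails to the first success; geometric, p = 0.328.
P(Y > 8) = P(first 8 all fail) = (1−p)^8 = 0.041587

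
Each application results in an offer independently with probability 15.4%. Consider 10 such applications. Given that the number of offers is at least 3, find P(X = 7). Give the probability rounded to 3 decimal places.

0.001

X ~ Binomial(10, 0.154). Want P(X=7 | X≥3) = P(X=7) / P(X≥3).
P(X=7) = C(10,7)·0.154^7·0.846^3 = 0.00015
P(X≥3) = 1 − 0.18780 − 0.34186 − 0.28004 = 0.19029
Ratio = 0.00015 / 0.19029 = 0.00078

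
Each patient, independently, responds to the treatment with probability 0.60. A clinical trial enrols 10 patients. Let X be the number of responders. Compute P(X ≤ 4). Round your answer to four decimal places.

0.1662

X ~ Binomial(10, 0.60); P(X ≤ 4) = Σ C(10,k) p^k (1−p)^(10−k) over k:
  k=0: C(10,0)·0.60^0·0.40^10 = 0.000105
  k=1: C(10,1)·0.60^1·0.40^9 = 0.001573
  k=2: C(10,2)·0.60^2·0.40^8 = 0.010617
  k=3: C(10,3)·0.60^3·0.40^7 = 0.042467
  k=4: C(10,4)·0.60^4·0.40^6 = 0.111477
Total = 0.166239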